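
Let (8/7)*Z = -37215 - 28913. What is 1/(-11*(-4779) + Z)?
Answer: -1/5293 ≈ -0.00018893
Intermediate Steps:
Z = -57862 (Z = 7*(-37215 - 28913)/8 = (7/8)*(-66128) = -57862)
1/(-11*(-4779) + Z) = 1/(-11*(-4779) - 57862) = 1/(52569 - 57862) = 1/(-5293) = -1/5293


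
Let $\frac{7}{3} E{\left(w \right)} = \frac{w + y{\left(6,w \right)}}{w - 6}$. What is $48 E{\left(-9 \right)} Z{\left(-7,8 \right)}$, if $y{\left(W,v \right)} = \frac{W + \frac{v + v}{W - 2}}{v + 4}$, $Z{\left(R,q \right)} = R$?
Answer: $- \frac{2232}{25} \approx -89.28$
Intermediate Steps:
$y{\left(W,v \right)} = \frac{W + \frac{2 v}{-2 + W}}{4 + v}$
$E{\left(w \right)} = \frac{3 \left(w + \frac{24 + 2 w}{16 + 4 w}\right)}{7 \left(-6 + w\right)}$ ($E{\left(w \right)} = \frac{3 \frac{w + \frac{6^{2} - 12 + 2 w}{-8 - 2 w + 4 \cdot 6 + 6 w}}{w - 6}}{7} = \frac{3 \frac{w + \frac{36 - 12 + 2 w}{-8 - 2 w + 24 + 6 w}}{-6 + w}}{7} = \frac{3 \frac{w + \frac{24 + 2 w}{16 + 4 w}}{-6 + w}}{7} = \frac{3 \left(w + \frac{24 + 2 w}{16 + 4 w}\right)}{7 \left(-6 + w\right)}$)
$48 E{\left(-9 \right)} Z{\left(-7,8 \right)} = 48 \frac{3 \left(12 - 9 + 2 \left(-9\right) \left(4 - 9\right)\right)}{14 \left(-6 - 9\right) \left(4 - 9\right)} \left(-7\right) = 48 \frac{3 \left(12 - 9 + 2 \left(-9\right) \left(-5\right)\right)}{14 \left(-15\right) \left(-5\right)} \left(-7\right) = 48 \cdot \frac{3}{14} \left(- \frac{1}{15}\right) \left(- \frac{1}{5}\right) \left(12 - 9 + 90\right) \left(-7\right) = 48 \cdot \frac{3}{14} \left(- \frac{1}{15}\right) \left(- \frac{1}{5}\right) 93 \left(-7\right) = 48 \cdot \frac{93}{350} \left(-7\right) = \frac{2232}{175} \left(-7\right) = - \frac{2232}{25}$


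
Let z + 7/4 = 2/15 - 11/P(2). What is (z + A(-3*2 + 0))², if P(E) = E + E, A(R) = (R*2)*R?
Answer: 4116841/900 ≈ 4574.3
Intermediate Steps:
A(R) = 2*R² (A(R) = (2*R)*R = 2*R²)
P(E) = 2*E
z = -131/30 (z = -7/4 + (2/15 - 11/(2*2)) = -7/4 + (2*(1/15) - 11/4) = -7/4 + (2/15 - 11*¼) = -7/4 + (2/15 - 11/4) = -7/4 - 157/60 = -131/30 ≈ -4.3667)
(z + A(-3*2 + 0))² = (-131/30 + 2*(-3*2 + 0)²)² = (-131/30 + 2*(-6 + 0)²)² = (-131/30 + 2*(-6)²)² = (-131/30 + 2*36)² = (-131/30 + 72)² = (2029/30)² = 4116841/900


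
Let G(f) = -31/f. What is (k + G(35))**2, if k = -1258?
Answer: 1941371721/1225 ≈ 1.5848e+6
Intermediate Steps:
(k + G(35))**2 = (-1258 - 31/35)**2 = (-44061/35)**2 = 1941371721/1225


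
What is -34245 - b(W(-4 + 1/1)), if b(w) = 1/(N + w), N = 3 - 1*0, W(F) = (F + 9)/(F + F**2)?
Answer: -136981/4 ≈ -34245.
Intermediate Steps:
W(F) = (9 + F)/(F + F**2)
N = 3 (N = 3 + 0 = 3)
b(w) = 1/(3 + w)
-34245 - b(W(-4 + 1/1)) = -34245 - 1/(3 + (9 + (-4 + 1/1))/((-4 + 1/1)*(1 + (-4 + 1/1)))) = -34245 - 1/(3 + (9 + (-4 + 1))/((-4 + 1)*(1 + (-4 + 1)))) = -34245 - 1/(3 + (9 - 3)/((-3)*(1 - 3))) = -34245 - 1/(3 - 1/3*6/(-2)) = -34245 - 1/(3 - 1/3*(-1/2)*6) = -34245 - 1/(3 + 1) = -34245 - 1/4 = -136981/4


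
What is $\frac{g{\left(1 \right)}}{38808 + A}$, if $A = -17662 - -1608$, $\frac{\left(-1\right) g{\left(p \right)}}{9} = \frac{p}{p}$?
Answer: $- \frac{9}{22754} \approx -0.00039554$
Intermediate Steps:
$g{\left(p \right)} = -9$ ($g{\left(p \right)} = - 9 \frac{p}{p} = \left(-9\right) 1 = -9$)
$A = -16054$ ($A = -17662 + 1608 = -16054$)
$\frac{g{\left(1 \right)}}{38808 + A} = \frac{1}{38808 - 16054} \left(-9\right) = \frac{1}{22754} \left(-9\right) = - \frac{9}{22754}$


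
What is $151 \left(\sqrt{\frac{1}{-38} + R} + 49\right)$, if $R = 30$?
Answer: $7399 + \frac{151 \sqrt{43282}}{38} \approx 8225.7$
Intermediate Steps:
$151 \left(\sqrt{\frac{1}{-38} + R} + 49\right) = 151 \left(\sqrt{\frac{1}{-38} + 30} + 49\right) = 151 \left(\sqrt{- \frac{1}{38} + 30} + 49\right) = 151 \left(\sqrt{\frac{1139}{38}} + 49\right) = 151 \left(\frac{\sqrt{43282}}{38} + 49\right) = 151 \left(49 + \frac{\sqrt{43282}}{38}\right) = 7399 + \frac{151 \sqrt{43282}}{38}$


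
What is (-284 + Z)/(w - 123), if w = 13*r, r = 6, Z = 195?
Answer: 89/45 ≈ 1.9778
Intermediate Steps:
w = 78 (w = 13*6 = 78)
(-284 + Z)/(w - 123) = (-284 + 195)/(78 - 123) = -89/(-45) = -89*(-1/45) = 89/45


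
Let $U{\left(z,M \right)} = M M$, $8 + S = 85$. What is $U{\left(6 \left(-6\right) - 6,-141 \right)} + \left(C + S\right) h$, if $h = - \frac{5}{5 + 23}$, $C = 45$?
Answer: $\frac{278029}{14} \approx 19859.0$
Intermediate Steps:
$S = 77$ ($S = -8 + 85 = 77$)
$h = - \frac{5}{28} \approx -0.17857$
$U{\left(z,M \right)} = M^{2}$
$U{\left(6 \left(-6\right) - 6,-141 \right)} + \left(C + S\right) h = \left(-141\right)^{2} + \left(45 + 77\right) \left(- \frac{5}{28}\right) = 19881 + 122 \left(- \frac{5}{28}\right) = 19881 - \frac{305}{14} = \frac{278029}{14}$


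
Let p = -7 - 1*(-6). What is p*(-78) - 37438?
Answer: -37360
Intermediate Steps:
p = -1 (p = -7 + 6 = -1)
p*(-78) - 37438 = -1*(-78) - 37438 = 78 - 37438 = -37360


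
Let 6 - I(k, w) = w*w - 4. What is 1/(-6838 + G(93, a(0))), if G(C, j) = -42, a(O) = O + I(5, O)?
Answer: -1/6880 ≈ -0.00014535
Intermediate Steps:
I(k, w) = 10 - w² (I(k, w) = 6 - (w*w - 4) = 6 - (w² - 4) = 6 - (-4 + w²) = 6 + (4 - w²) = 10 - w²)
a(O) = 10 + O - O² (a(O) = O + (10 - O²) = 10 + O - O²)
1/(-6838 + G(93, a(0))) = 1/(-6838 - 42) = 1/(-6880) = -1/6880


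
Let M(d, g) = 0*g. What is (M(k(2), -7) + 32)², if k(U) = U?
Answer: 1024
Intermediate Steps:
M(d, g) = 0
(M(k(2), -7) + 32)² = (0 + 32)² = 32² = 1024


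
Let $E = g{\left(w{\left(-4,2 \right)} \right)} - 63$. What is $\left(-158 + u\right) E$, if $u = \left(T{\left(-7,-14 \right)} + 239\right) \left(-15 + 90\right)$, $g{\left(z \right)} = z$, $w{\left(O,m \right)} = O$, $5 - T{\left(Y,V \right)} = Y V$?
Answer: $-723064$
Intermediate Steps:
$T{\left(Y,V \right)} = 5 - V Y$ ($T{\left(Y,V \right)} = 5 - Y V = 5 - V Y$)
$E = -67$ ($E = -4 - 63 = -67$)
$u = 10950$ ($u = \left(\left(5 - \left(-14\right) \left(-7\right)\right) + 239\right) \left(-15 + 90\right) = \left(\left(5 - 98\right) + 239\right) 75 = \left(-93 + 239\right) 75 = 146 \cdot 75 = 10950$)
$\left(-158 + u\right) E = \left(-158 + 10950\right) \left(-67\right) = 10792 \left(-67\right) = -723064$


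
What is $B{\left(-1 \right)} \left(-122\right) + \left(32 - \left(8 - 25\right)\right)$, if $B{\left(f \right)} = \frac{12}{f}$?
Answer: $1513$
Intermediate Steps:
$B{\left(-1 \right)} \left(-122\right) + \left(32 - \left(8 - 25\right)\right) = \frac{12}{-1} \left(-122\right) + \left(32 - \left(8 - 25\right)\right) = 12 \left(-1\right) \left(-122\right) + \left(32 - -17\right) = \left(-12\right) \left(-122\right) + \left(32 + 17\right) = 1464 + 49 = 1513$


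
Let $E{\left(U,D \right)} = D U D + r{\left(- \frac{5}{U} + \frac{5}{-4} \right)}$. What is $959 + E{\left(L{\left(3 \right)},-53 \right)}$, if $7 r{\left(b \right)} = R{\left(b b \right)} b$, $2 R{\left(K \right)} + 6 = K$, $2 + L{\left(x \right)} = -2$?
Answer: $-10277$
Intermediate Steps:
$L{\left(x \right)} = -4$ ($L{\left(x \right)} = -2 - 2 = -4$)
$R{\left(K \right)} = -3 + \frac{K}{2}$
$r{\left(b \right)} = \frac{b \left(-3 + \frac{b^{2}}{2}\right)}{7}$ ($r{\left(b \right)} = \frac{\left(-3 + \frac{b b}{2}\right) b}{7} = \frac{\left(-3 + \frac{b^{2}}{2}\right) b}{7} = \frac{b \left(-3 + \frac{b^{2}}{2}\right)}{7}$)
$E{\left(U,D \right)} = U D^{2} + \frac{\left(-6 + \left(- \frac{5}{4} - \frac{5}{U}\right)^{2}\right) \left(- \frac{5}{4} - \frac{5}{U}\right)}{14}$ ($E{\left(U,D \right)} = D U D + \frac{\left(- \frac{5}{U} + \frac{5}{-4}\right) \left(-6 + \left(- \frac{5}{U} + \frac{5}{-4}\right)^{2}\right)}{14} = U D^{2} + \frac{\left(- \frac{5}{U} + 5 \left(- \frac{1}{4}\right)\right) \left(-6 + \left(- \frac{5}{U} + 5 \left(- \frac{1}{4}\right)\right)^{2}\right)}{14} = U D^{2} + \frac{\left(- \frac{5}{U} - \frac{5}{4}\right) \left(-6 + \left(- \frac{5}{U} - \frac{5}{4}\right)^{2}\right)}{14} = U D^{2} + \frac{\left(- \frac{5}{4} - \frac{5}{U}\right) \left(-6 + \left(- \frac{5}{4} - \frac{5}{U}\right)^{2}\right)}{14} = U D^{2} + \frac{\left(-6 + \left(- \frac{5}{4} - \frac{5}{U}\right)^{2}\right) \left(- \frac{5}{4} - \frac{5}{U}\right)}{14}$)
$959 + E{\left(L{\left(3 \right)},-53 \right)} = 959 - \left(- \frac{355}{896} + 11236 - \frac{125}{896} + \frac{15}{128} + \frac{375}{896}\right) = 959 - 11236 = -10277$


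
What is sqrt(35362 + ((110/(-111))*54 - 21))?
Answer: sqrt(48308569)/37 ≈ 187.85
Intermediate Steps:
sqrt(35362 + ((110/(-111))*54 - 21)) = sqrt(35362 + ((110*(-1/111))*54 - 21)) = sqrt(35362 + (-110/111*54 - 21)) = sqrt(35362 + (-1980/37 - 21)) = sqrt(35362 - 2757/37) = sqrt(1305637/37) = sqrt(48308569)/37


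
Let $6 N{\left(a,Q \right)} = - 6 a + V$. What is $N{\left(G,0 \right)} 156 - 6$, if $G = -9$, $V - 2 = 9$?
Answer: $1684$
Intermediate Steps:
$V = 11$ ($V = 2 + 9 = 11$)
$N{\left(a,Q \right)} = \frac{11}{6} - a$ ($N{\left(a,Q \right)} = \frac{- 6 a + 11}{6} = \frac{11 - 6 a}{6} = \frac{11}{6} - a$)
$N{\left(G,0 \right)} 156 - 6 = \left(\frac{11}{6} - -9\right) 156 - 6 = \left(\frac{11}{6} + 9\right) 156 - 6 = \frac{65}{6} \cdot 156 - 6 = 1690 - 6 = 1684$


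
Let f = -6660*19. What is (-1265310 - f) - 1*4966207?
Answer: -6104977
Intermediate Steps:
f = -126540
(-1265310 - f) - 1*4966207 = (-1265310 - 1*(-126540)) - 1*4966207 = (-1265310 + 126540) - 4966207 = -1138770 - 4966207 = -6104977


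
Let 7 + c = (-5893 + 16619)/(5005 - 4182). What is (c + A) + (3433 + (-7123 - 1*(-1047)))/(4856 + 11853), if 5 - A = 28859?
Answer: -396705197982/13751507 ≈ -28848.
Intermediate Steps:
A = -28854 (A = 5 - 1*28859 = 5 - 28859 = -28854)
c = 4965/823 (c = -7 + (-5893 + 16619)/(5005 - 4182) = -7 + 10726/823 = 4965/823 ≈ 6.0328)
(c + A) + (3433 + (-7123 - 1*(-1047)))/(4856 + 11853) = (4965/823 - 28854) + (3433 + (-7123 - 1*(-1047)))/(4856 + 11853) = -23741877/823 + (3433 + (-7123 + 1047))/16709 = -23741877/823 + (3433 - 6076)*(1/16709) = -23741877/823 - 2643*1/16709 = -23741877/823 - 2643/16709 = -396705197982/13751507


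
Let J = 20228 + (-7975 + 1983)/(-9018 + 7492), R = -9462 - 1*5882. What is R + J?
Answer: 532784/109 ≈ 4887.9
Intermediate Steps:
R = -15344 (R = -9462 - 5882 = -15344)
J = 2205280/109 (J = 20228 - 5992/(-1526) = 20228 - 5992*(-1/1526) = 20228 + 428/109 = 2205280/109 ≈ 20232.)
R + J = -15344 + 2205280/109 = 532784/109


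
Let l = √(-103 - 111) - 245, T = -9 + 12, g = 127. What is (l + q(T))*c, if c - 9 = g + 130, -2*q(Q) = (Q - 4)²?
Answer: -65303 + 266*I*√214 ≈ -65303.0 + 3891.2*I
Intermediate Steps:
T = 3
q(Q) = -(-4 + Q)²/2 (q(Q) = -(Q - 4)²/2 = -(-4 + Q)²/2)
l = -245 + I*√214 (l = √(-214) - 245 = I*√214 - 245 = -245 + I*√214 ≈ -245.0 + 14.629*I)
c = 266 (c = 9 + (127 + 130) = 9 + 257 = 266)
(l + q(T))*c = ((-245 + I*√214) - (-4 + 3)²/2)*266 = ((-245 + I*√214) - ½*(-1)²)*266 = ((-245 + I*√214) - ½*1)*266 = ((-245 + I*√214) - ½)*266 = (-491/2 + I*√214)*266 = -65303 + 266*I*√214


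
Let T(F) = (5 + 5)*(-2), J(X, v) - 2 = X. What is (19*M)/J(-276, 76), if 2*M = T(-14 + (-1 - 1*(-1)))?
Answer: 95/137 ≈ 0.69343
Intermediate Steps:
J(X, v) = 2 + X
T(F) = -20 (T(F) = 10*(-2) = -20)
M = -10 (M = (1/2)*(-20) = -10)
(19*M)/J(-276, 76) = (19*(-10))/(2 - 276) = -190/(-274) = -190*(-1/274) = 95/137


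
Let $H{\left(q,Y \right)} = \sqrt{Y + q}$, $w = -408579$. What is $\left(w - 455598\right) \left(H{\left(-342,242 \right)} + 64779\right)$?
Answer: $-55980521883 - 8641770 i \approx -5.5981 \cdot 10^{10} - 8.6418 \cdot 10^{6} i$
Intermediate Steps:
$\left(w - 455598\right) \left(H{\left(-342,242 \right)} + 64779\right) = \left(-408579 - 455598\right) \left(\sqrt{242 - 342} + 64779\right) = - 864177 \left(\sqrt{-100} + 64779\right) = - 864177 \left(10 i + 64779\right) = - 864177 \left(64779 + 10 i\right) = -55980521883 - 8641770 i$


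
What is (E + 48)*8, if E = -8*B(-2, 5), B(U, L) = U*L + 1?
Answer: 960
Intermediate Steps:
B(U, L) = 1 + L*U (B(U, L) = L*U + 1 = 1 + L*U)
E = 72 (E = -8*(1 + 5*(-2)) = -8*(1 - 10) = -8*(-9) = 72)
(E + 48)*8 = (72 + 48)*8 = 120*8 = 960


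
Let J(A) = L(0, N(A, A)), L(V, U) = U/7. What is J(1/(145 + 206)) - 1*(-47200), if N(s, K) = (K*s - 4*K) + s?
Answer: 40705609348/862407 ≈ 47200.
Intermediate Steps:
N(s, K) = s - 4*K + K*s (N(s, K) = (-4*K + K*s) + s = s - 4*K + K*s)
L(V, U) = U/7 (L(V, U) = U*(⅐) = U/7)
J(A) = -3*A/7 + A²/7 (J(A) = (A - 4*A + A*A)/7 = (A - 4*A + A²)/7 = (A² - 3*A)/7 = -3*A/7 + A²/7)
J(1/(145 + 206)) - 1*(-47200) = (-3 + 1/(145 + 206))/(7*(145 + 206)) - 1*(-47200) = (⅐)*(-3 + 1/351)/351 + 47200 = (⅐)*(1/351)*(-3 + 1/351) + 47200 = (⅐)*(1/351)*(-1052/351) + 47200 = -1052/862407 + 47200 = 40705609348/862407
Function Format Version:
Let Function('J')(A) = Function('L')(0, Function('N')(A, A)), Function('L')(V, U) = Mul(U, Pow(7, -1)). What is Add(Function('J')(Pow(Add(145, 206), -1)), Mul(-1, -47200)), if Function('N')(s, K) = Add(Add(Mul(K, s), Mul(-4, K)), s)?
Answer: Rational(40705609348, 862407) ≈ 47200.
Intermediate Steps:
Function('N')(s, K) = Add(s, Mul(-4, K), Mul(K, s)) (Function('N')(s, K) = Add(Add(Mul(-4, K), Mul(K, s)), s) = Add(s, Mul(-4, K), Mul(K, s)))
Function('L')(V, U) = Mul(Rational(1, 7), U) (Function('L')(V, U) = Mul(U, Rational(1, 7)) = Mul(Rational(1, 7), U))
Function('J')(A) = Add(Mul(Rational(-3, 7), A), Mul(Rational(1, 7), Pow(A, 2))) (Function('J')(A) = Mul(Rational(1, 7), Add(A, Mul(-4, A), Mul(A, A))) = Mul(Rational(1, 7), Add(A, Mul(-4, A), Pow(A, 2))) = Mul(Rational(1, 7), Add(Pow(A, 2), Mul(-3, A))) = Add(Mul(Rational(-3, 7), A), Mul(Rational(1, 7), Pow(A, 2))))
Add(Function('J')(Pow(Add(145, 206), -1)), Mul(-1, -47200)) = Add(Mul(Rational(1, 7), Pow(Add(145, 206), -1), Add(-3, Pow(Add(145, 206), -1))), Mul(-1, -47200)) = Add(Mul(Rational(1, 7), Pow(351, -1), Add(-3, Pow(351, -1))), 47200) = Add(Mul(Rational(1, 7), Rational(1, 351), Add(-3, Rational(1, 351))), 47200) = Add(Mul(Rational(1, 7), Rational(1, 351), Rational(-1052, 351)), 47200) = Add(Rational(-1052, 862407), 47200) = Rational(40705609348, 862407)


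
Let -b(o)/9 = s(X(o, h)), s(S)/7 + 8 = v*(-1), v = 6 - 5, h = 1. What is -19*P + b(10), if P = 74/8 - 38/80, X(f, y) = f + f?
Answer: 16011/40 ≈ 400.27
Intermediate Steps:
v = 1
X(f, y) = 2*f
s(S) = -63 (s(S) = -56 + 7*(1*(-1)) = -56 + 7*(-1) = -56 - 7 = -63)
P = 351/40 (P = 74*(⅛) - 38*1/80 = 37/4 - 19/40 = 351/40 ≈ 8.7750)
b(o) = 567 (b(o) = -9*(-63) = 567)
-19*P + b(10) = -19*351/40 + 567 = -6669/40 + 567 = 16011/40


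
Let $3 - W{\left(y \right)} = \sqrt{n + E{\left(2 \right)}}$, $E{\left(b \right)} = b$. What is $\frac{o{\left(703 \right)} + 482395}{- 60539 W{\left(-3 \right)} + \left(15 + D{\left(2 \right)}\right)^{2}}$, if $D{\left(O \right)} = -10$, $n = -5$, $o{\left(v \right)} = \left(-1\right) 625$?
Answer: $- \frac{87485577840}{43970566027} - \frac{29165874030 i \sqrt{3}}{43970566027} \approx -1.9896 - 1.1489 i$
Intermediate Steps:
$o{\left(v \right)} = -625$
$W{\left(y \right)} = 3 - i \sqrt{3}$ ($W{\left(y \right)} = 3 - \sqrt{-5 + 2} = 3 - \sqrt{-3} = 3 - i \sqrt{3}$)
$\frac{o{\left(703 \right)} + 482395}{- 60539 W{\left(-3 \right)} + \left(15 + D{\left(2 \right)}\right)^{2}} = \frac{-625 + 482395}{- 60539 \left(3 - i \sqrt{3}\right) + \left(15 - 10\right)^{2}} = \frac{481770}{\left(-181617 + 60539 i \sqrt{3}\right) + 5^{2}} = \frac{481770}{\left(-181617 + 60539 i \sqrt{3}\right) + 25} = \frac{481770}{-181592 + 60539 i \sqrt{3}}$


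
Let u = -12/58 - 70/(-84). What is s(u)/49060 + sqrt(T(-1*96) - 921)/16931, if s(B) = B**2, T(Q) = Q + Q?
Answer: 11881/1485340560 + I*sqrt(1113)/16931 ≈ 7.9988e-6 + 0.0019704*I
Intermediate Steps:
u = 109/174 (u = -12*1/58 - 70*(-1/84) = -6/29 + 5/6 = 109/174 ≈ 0.62644)
T(Q) = 2*Q
s(u)/49060 + sqrt(T(-1*96) - 921)/16931 = (109/174)**2/49060 + sqrt(2*(-1*96) - 921)/16931 = (11881/30276)*(1/49060) + sqrt(2*(-96) - 921)*(1/16931) = 11881/1485340560 + sqrt(-192 - 921)*(1/16931) = 11881/1485340560 + sqrt(-1113)*(1/16931) = 11881/1485340560 + (I*sqrt(1113))*(1/16931) = 11881/1485340560 + I*sqrt(1113)/16931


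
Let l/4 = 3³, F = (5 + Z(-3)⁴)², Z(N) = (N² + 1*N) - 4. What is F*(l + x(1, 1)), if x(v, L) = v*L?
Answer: 48069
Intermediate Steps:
Z(N) = -4 + N + N² (Z(N) = (N² + N) - 4 = (N + N²) - 4 = -4 + N + N²)
F = 441 (F = (5 + (-4 - 3 + (-3)²)⁴)² = (5 + (-4 - 3 + 9)⁴)² = (5 + 2⁴)² = (5 + 16)² = 21² = 441)
x(v, L) = L*v
l = 108 (l = 4*3³ = 4*27 = 108)
F*(l + x(1, 1)) = 441*(108 + 1*1) = 441*(108 + 1) = 441*109 = 48069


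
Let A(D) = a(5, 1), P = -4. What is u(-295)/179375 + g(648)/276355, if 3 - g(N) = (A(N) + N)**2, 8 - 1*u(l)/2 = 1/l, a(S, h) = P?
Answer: -4388910190963/2924699509375 ≈ -1.5006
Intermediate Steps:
a(S, h) = -4
u(l) = 16 - 2/l
A(D) = -4
g(N) = 3 - (-4 + N)**2
u(-295)/179375 + g(648)/276355 = (16 - 2/(-295))/179375 + (3 - (-4 + 648)**2)/276355 = (16 - 2*(-1/295))*(1/179375) + (3 - 1*644**2)*(1/276355) = (16 + 2/295)*(1/179375) + (3 - 1*414736)*(1/276355) = (4722/295)*(1/179375) + (3 - 414736)*(1/276355) = 4722/52915625 - 414733*1/276355 = 4722/52915625 - 414733/276355 = -4388910190963/2924699509375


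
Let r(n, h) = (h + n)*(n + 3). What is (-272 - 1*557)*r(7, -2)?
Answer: -41450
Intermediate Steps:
r(n, h) = (3 + n)*(h + n) (r(n, h) = (h + n)*(3 + n) = (3 + n)*(h + n))
(-272 - 1*557)*r(7, -2) = (-272 - 1*557)*(7² + 3*(-2) + 3*7 - 2*7) = (-272 - 557)*(49 - 6 + 21 - 14) = -829*50 = -41450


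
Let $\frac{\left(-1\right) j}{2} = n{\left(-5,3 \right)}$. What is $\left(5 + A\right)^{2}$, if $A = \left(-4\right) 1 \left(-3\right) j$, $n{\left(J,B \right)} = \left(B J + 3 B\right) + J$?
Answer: $72361$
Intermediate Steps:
$n{\left(J,B \right)} = J + 3 B + B J$ ($n{\left(J,B \right)} = \left(3 B + B J\right) + J = J + 3 B + B J$)
$j = 22$ ($j = - 2 \left(-5 + 3 \cdot 3 + 3 \left(-5\right)\right) = - 2 \left(-5 + 9 - 15\right) = \left(-2\right) \left(-11\right) = 22$)
$A = 264$ ($A = \left(-4\right) 1 \left(-3\right) 22 = \left(-4\right) \left(-3\right) 22 = 12 \cdot 22 = 264$)
$\left(5 + A\right)^{2} = \left(5 + 264\right)^{2} = 269^{2} = 72361$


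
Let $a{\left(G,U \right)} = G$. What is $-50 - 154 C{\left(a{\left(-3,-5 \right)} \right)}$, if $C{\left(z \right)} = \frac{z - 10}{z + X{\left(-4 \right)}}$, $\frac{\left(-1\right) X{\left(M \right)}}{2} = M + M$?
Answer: $104$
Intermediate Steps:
$X{\left(M \right)} = - 4 M$ ($X{\left(M \right)} = - 2 \left(M + M\right) = - 2 \cdot 2 M = - 4 M$)
$C{\left(z \right)} = \frac{-10 + z}{16 + z}$ ($C{\left(z \right)} = \frac{z - 10}{z - -16} = \frac{-10 + z}{z + 16} = \frac{-10 + z}{16 + z}$)
$-50 - 154 C{\left(a{\left(-3,-5 \right)} \right)} = -50 - 154 \frac{-10 - 3}{16 - 3} = -50 - 154 \cdot \frac{1}{13} \left(-13\right) = -50 - -154 = -50 + 154 = 104$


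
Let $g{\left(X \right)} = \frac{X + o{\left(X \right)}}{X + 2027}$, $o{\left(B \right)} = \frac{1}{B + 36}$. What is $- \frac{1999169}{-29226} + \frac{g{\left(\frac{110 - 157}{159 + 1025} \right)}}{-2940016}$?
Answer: $\frac{300290235512385325040003}{4389965242100451525936} \approx 68.404$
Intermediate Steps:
$o{\left(B \right)} = \frac{1}{36 + B}$
$g{\left(X \right)} = \frac{X + \frac{1}{36 + X}}{2027 + X}$ ($g{\left(X \right)} = \frac{X + \frac{1}{36 + X}}{X + 2027} = \frac{X + \frac{1}{36 + X}}{2027 + X}$)
$- \frac{1999169}{-29226} + \frac{g{\left(\frac{110 - 157}{159 + 1025} \right)}}{-2940016} = - \frac{1999169}{-29226} + \frac{\frac{1}{36 + \frac{110 - 157}{159 + 1025}} \frac{1}{2027 + \frac{110 - 157}{159 + 1025}} \left(1 + \frac{110 - 157}{159 + 1025} \left(36 + \frac{110 - 157}{159 + 1025}\right)\right)}{-2940016} = \left(-1999169\right) \left(- \frac{1}{29226}\right) + \frac{1 + - \frac{47}{1184} \left(36 - \frac{47}{1184}\right)}{\left(36 - \frac{47}{1184}\right) \left(2027 - \frac{47}{1184}\right)} \left(- \frac{1}{2940016}\right) = \frac{1999169}{29226} + \frac{1 + \left(-47\right) \frac{1}{1184} \left(36 - \frac{47}{1184}\right)}{\left(36 - \frac{47}{1184}\right) \left(2027 - \frac{47}{1184}\right)} \left(- \frac{1}{2940016}\right) = \frac{1999169}{29226} + \frac{1 - \frac{47 \left(36 - \frac{47}{1184}\right)}{1184}}{\left(36 - \frac{47}{1184}\right) \left(2027 - \frac{47}{1184}\right)} \left(- \frac{1}{2940016}\right) = \frac{1999169}{29226} + \frac{1 - \frac{2001119}{1401856}}{\frac{42577}{1184} \cdot \frac{2399921}{1184}} \left(- \frac{1}{2940016}\right) = \frac{1999169}{29226} + \frac{1184}{42577} \cdot \frac{1184}{2399921} \left(1 - \frac{2001119}{1401856}\right) \left(- \frac{1}{2940016}\right) = \frac{1999169}{29226} + \frac{1184}{42577} \cdot \frac{1184}{2399921} \left(- \frac{599263}{1401856}\right) \left(- \frac{1}{2940016}\right) = \frac{1999169}{29226} - - \frac{599263}{300415057968962672} = \frac{1999169}{29226} + \frac{599263}{300415057968962672} = \frac{300290235512385325040003}{4389965242100451525936}$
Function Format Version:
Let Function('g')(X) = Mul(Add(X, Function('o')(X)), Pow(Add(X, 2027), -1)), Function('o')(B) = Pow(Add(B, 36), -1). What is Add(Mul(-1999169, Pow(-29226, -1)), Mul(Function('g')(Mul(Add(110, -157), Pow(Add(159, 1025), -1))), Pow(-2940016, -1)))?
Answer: Rational(300290235512385325040003, 4389965242100451525936) ≈ 68.404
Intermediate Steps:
Function('o')(B) = Pow(Add(36, B), -1)
Function('g')(X) = Mul(Pow(Add(2027, X), -1), Add(X, Pow(Add(36, X), -1))) (Function('g')(X) = Mul(Add(X, Pow(Add(36, X), -1)), Pow(Add(X, 2027), -1)) = Mul(Add(X, Pow(Add(36, X), -1)), Pow(Add(2027, X), -1)) = Mul(Pow(Add(2027, X), -1), Add(X, Pow(Add(36, X), -1))))
Add(Mul(-1999169, Pow(-29226, -1)), Mul(Function('g')(Mul(Add(110, -157), Pow(Add(159, 1025), -1))), Pow(-2940016, -1))) = Add(Mul(-1999169, Pow(-29226, -1)), Mul(Mul(Pow(Add(36, Mul(Add(110, -157), Pow(Add(159, 1025), -1))), -1), Pow(Add(2027, Mul(Add(110, -157), Pow(Add(159, 1025), -1))), -1), Add(1, Mul(Mul(Add(110, -157), Pow(Add(159, 1025), -1)), Add(36, Mul(Add(110, -157), Pow(Add(159, 1025), -1)))))), Pow(-2940016, -1))) = Add(Mul(-1999169, Rational(-1, 29226)), Mul(Mul(Pow(Add(36, Mul(-47, Pow(1184, -1))), -1), Pow(Add(2027, Mul(-47, Pow(1184, -1))), -1), Add(1, Mul(Mul(-47, Pow(1184, -1)), Add(36, Mul(-47, Pow(1184, -1)))))), Rational(-1, 2940016))) = Add(Rational(1999169, 29226), Mul(Mul(Pow(Add(36, Mul(-47, Rational(1, 1184))), -1), Pow(Add(2027, Mul(-47, Rational(1, 1184))), -1), Add(1, Mul(Mul(-47, Rational(1, 1184)), Add(36, Mul(-47, Rational(1, 1184)))))), Rational(-1, 2940016))) = Add(Rational(1999169, 29226), Mul(Mul(Pow(Add(36, Rational(-47, 1184)), -1), Pow(Add(2027, Rational(-47, 1184)), -1), Add(1, Mul(Rational(-47, 1184), Add(36, Rational(-47, 1184))))), Rational(-1, 2940016))) = Add(Rational(1999169, 29226), Mul(Mul(Pow(Rational(42577, 1184), -1), Pow(Rational(2399921, 1184), -1), Add(1, Mul(Rational(-47, 1184), Rational(42577, 1184)))), Rational(-1, 2940016))) = Add(Rational(1999169, 29226), Mul(Mul(Rational(1184, 42577), Rational(1184, 2399921), Add(1, Rational(-2001119, 1401856))), Rational(-1, 2940016))) = Add(Rational(1999169, 29226), Mul(Mul(Rational(1184, 42577), Rational(1184, 2399921), Rational(-599263, 1401856)), Rational(-1, 2940016))) = Add(Rational(1999169, 29226), Mul(Rational(-599263, 102181436417), Rational(-1, 2940016))) = Add(Rational(1999169, 29226), Rational(599263, 300415057968962672)) = Rational(300290235512385325040003, 4389965242100451525936)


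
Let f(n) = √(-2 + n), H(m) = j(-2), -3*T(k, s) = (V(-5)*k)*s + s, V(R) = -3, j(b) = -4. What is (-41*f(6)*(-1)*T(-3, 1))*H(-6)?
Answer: 3280/3 ≈ 1093.3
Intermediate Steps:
T(k, s) = -s/3 + k*s (T(k, s) = -((-3*k)*s + s)/3 = -(-3*k*s + s)/3 = -(s - 3*k*s)/3 = -s/3 + k*s)
H(m) = -4
(-41*f(6)*(-1)*T(-3, 1))*H(-6) = -41*√(-2 + 6)*(-1)*1*(-⅓ - 3)*(-4) = -41*√4*(-1)*1*(-10/3)*(-4) = -41*2*(-1)*(-10)/3*(-4) = -(-82)*(-10)/3*(-4) = -41*20/3*(-4) = -820/3*(-4) = 3280/3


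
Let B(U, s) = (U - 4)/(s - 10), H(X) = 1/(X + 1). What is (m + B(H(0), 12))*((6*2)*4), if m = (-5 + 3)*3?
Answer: -360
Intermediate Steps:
H(X) = 1/(1 + X)
B(U, s) = (-4 + U)/(-10 + s)
m = -6 (m = -2*3 = -6)
(m + B(H(0), 12))*((6*2)*4) = (-6 + (-4 + 1/(1 + 0))/(-10 + 12))*((6*2)*4) = (-6 + (-4 + 1/1)/2)*(12*4) = (-6 + (-4 + 1)/2)*48 = (-6 + (½)*(-3))*48 = (-6 - 3/2)*48 = -15/2*48 = -360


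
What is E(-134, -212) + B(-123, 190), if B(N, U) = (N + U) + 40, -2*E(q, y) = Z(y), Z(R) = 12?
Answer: 101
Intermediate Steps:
E(q, y) = -6 (E(q, y) = -½*12 = -6)
B(N, U) = 40 + N + U
E(-134, -212) + B(-123, 190) = -6 + (40 - 123 + 190) = -6 + 107 = 101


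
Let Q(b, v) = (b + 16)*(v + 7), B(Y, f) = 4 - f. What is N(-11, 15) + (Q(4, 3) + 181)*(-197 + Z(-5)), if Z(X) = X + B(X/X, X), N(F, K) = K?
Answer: -73518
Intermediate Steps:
Q(b, v) = (7 + v)*(16 + b) (Q(b, v) = (16 + b)*(7 + v) = (7 + v)*(16 + b))
Z(X) = 4 (Z(X) = X + (4 - X) = 4)
N(-11, 15) + (Q(4, 3) + 181)*(-197 + Z(-5)) = 15 + ((112 + 7*4 + 16*3 + 4*3) + 181)*(-197 + 4) = 15 + ((112 + 28 + 48 + 12) + 181)*(-193) = 15 + (200 + 181)*(-193) = 15 + 381*(-193) = 15 - 73533 = -73518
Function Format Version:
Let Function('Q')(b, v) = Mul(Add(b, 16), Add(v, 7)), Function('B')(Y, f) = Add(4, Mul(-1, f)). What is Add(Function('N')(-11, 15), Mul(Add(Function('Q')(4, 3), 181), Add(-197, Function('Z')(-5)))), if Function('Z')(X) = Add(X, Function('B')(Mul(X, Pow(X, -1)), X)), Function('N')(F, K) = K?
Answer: -73518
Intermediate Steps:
Function('Q')(b, v) = Mul(Add(7, v), Add(16, b)) (Function('Q')(b, v) = Mul(Add(16, b), Add(7, v)) = Mul(Add(7, v), Add(16, b)))
Function('Z')(X) = 4 (Function('Z')(X) = Add(X, Add(4, Mul(-1, X))) = 4)
Add(Function('N')(-11, 15), Mul(Add(Function('Q')(4, 3), 181), Add(-197, Function('Z')(-5)))) = Add(15, Mul(Add(Add(112, Mul(7, 4), Mul(16, 3), Mul(4, 3)), 181), Add(-197, 4))) = Add(15, Mul(Add(Add(112, 28, 48, 12), 181), -193)) = Add(15, Mul(Add(200, 181), -193)) = Add(15, Mul(381, -193)) = Add(15, -73533) = -73518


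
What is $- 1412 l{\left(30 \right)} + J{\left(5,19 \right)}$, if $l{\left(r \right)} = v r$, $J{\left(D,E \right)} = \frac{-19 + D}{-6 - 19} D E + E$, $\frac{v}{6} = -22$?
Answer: $\frac{27957961}{5} \approx 5.5916 \cdot 10^{6}$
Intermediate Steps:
$v = -132$ ($v = 6 \left(-22\right) = -132$)
$J{\left(D,E \right)} = E + D E \left(\frac{19}{25} - \frac{D}{25}\right)$ ($J{\left(D,E \right)} = \frac{-19 + D}{-25} D E + E = \left(-19 + D\right) \left(- \frac{1}{25}\right) D E + E = \left(\frac{19}{25} - \frac{D}{25}\right) D E + E = D \left(\frac{19}{25} - \frac{D}{25}\right) E + E = D E \left(\frac{19}{25} - \frac{D}{25}\right) + E = E + D E \left(\frac{19}{25} - \frac{D}{25}\right)$)
$l{\left(r \right)} = - 132 r$
$- 1412 l{\left(30 \right)} + J{\left(5,19 \right)} = - 1412 \left(\left(-132\right) 30\right) + \frac{1}{25} \cdot 19 \left(25 - 5^{2} + 19 \cdot 5\right) = \left(-1412\right) \left(-3960\right) + \frac{1}{25} \cdot 19 \left(25 - 25 + 95\right) = 5591520 + \frac{1}{25} \cdot 19 \left(25 - 25 + 95\right) = 5591520 + \frac{1}{25} \cdot 19 \cdot 95 = 5591520 + \frac{361}{5} = \frac{27957961}{5}$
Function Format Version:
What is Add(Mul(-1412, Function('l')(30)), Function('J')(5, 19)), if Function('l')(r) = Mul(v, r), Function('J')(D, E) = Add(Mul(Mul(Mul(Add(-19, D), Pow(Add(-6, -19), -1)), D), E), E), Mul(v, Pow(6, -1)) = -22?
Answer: Rational(27957961, 5) ≈ 5.5916e+6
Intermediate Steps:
v = -132 (v = Mul(6, -22) = -132)
Function('J')(D, E) = Add(E, Mul(D, E, Add(Rational(19, 25), Mul(Rational(-1, 25), D)))) (Function('J')(D, E) = Add(Mul(Mul(Mul(Add(-19, D), Pow(-25, -1)), D), E), E) = Add(Mul(Mul(Mul(Add(-19, D), Rational(-1, 25)), D), E), E) = Add(Mul(Mul(Add(Rational(19, 25), Mul(Rational(-1, 25), D)), D), E), E) = Add(Mul(Mul(D, Add(Rational(19, 25), Mul(Rational(-1, 25), D))), E), E) = Add(Mul(D, E, Add(Rational(19, 25), Mul(Rational(-1, 25), D))), E) = Add(E, Mul(D, E, Add(Rational(19, 25), Mul(Rational(-1, 25), D)))))
Function('l')(r) = Mul(-132, r)
Add(Mul(-1412, Function('l')(30)), Function('J')(5, 19)) = Add(Mul(-1412, Mul(-132, 30)), Mul(Rational(1, 25), 19, Add(25, Mul(-1, Pow(5, 2)), Mul(19, 5)))) = Add(Mul(-1412, -3960), Mul(Rational(1, 25), 19, Add(25, Mul(-1, 25), 95))) = Add(5591520, Mul(Rational(1, 25), 19, Add(25, -25, 95))) = Add(5591520, Mul(Rational(1, 25), 19, 95)) = Add(5591520, Rational(361, 5)) = Rational(27957961, 5)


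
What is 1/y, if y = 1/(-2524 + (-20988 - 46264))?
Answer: -69776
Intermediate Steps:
y = -1/69776 (y = 1/(-2524 - 67252) = 1/(-69776) = -1/69776 ≈ -1.4332e-5)
1/y = 1/(-1/69776) = -69776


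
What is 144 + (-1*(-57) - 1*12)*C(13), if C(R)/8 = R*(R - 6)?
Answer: 32904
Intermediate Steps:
C(R) = 8*R*(-6 + R) (C(R) = 8*(R*(R - 6)) = 8*(R*(-6 + R)) = 8*R*(-6 + R))
144 + (-1*(-57) - 1*12)*C(13) = 144 + (-1*(-57) - 1*12)*(8*13*(-6 + 13)) = 144 + (57 - 12)*(8*13*7) = 144 + 45*728 = 144 + 32760 = 32904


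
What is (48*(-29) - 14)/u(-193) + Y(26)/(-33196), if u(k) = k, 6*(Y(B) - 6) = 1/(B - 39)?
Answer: 18862429/2589288 ≈ 7.2848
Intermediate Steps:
Y(B) = 6 + 1/(6*(-39 + B)) (Y(B) = 6 + 1/(6*(B - 39)) = 6 + 1/(6*(-39 + B)))
(48*(-29) - 14)/u(-193) + Y(26)/(-33196) = (48*(-29) - 14)/(-193) + ((-1403 + 36*26)/(6*(-39 + 26)))/(-33196) = (-1392 - 14)*(-1/193) + ((⅙)*(-1403 + 936)/(-13))*(-1/33196) = -1406*(-1/193) + ((⅙)*(-1/13)*(-467))*(-1/33196) = 1406/193 + (467/78)*(-1/33196) = 1406/193 - 467/2589288 = 18862429/2589288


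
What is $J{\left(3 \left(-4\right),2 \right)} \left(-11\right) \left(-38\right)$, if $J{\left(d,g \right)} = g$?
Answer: $836$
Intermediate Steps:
$J{\left(3 \left(-4\right),2 \right)} \left(-11\right) \left(-38\right) = 2 \left(-11\right) \left(-38\right) = \left(-22\right) \left(-38\right) = 836$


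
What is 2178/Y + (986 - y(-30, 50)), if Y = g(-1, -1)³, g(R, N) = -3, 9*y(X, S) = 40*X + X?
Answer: 1042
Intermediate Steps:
y(X, S) = 41*X/9 (y(X, S) = (40*X + X)/9 = (41*X)/9 = 41*X/9)
Y = -27 (Y = (-3)³ = -27)
2178/Y + (986 - y(-30, 50)) = 2178/(-27) + (986 - 41*(-30)/9) = 2178*(-1/27) + (986 - 1*(-410/3)) = -242/3 + (986 + 410/3) = -242/3 + 3368/3 = 1042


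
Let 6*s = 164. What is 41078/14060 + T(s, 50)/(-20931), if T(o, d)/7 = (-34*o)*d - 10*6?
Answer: 429391433/23233410 ≈ 18.482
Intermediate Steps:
s = 82/3 (s = (⅙)*164 = 82/3 ≈ 27.333)
T(o, d) = -420 - 238*d*o (T(o, d) = 7*((-34*o)*d - 10*6) = 7*(-34*d*o - 60) = 7*(-60 - 34*d*o) = -420 - 238*d*o)
41078/14060 + T(s, 50)/(-20931) = 41078/14060 + (-420 - 238*50*82/3)/(-20931) = 41078*(1/14060) + (-420 - 975800/3)*(-1/20931) = 1081/370 - 977060/3*(-1/20931) = 1081/370 + 977060/62793 = 429391433/23233410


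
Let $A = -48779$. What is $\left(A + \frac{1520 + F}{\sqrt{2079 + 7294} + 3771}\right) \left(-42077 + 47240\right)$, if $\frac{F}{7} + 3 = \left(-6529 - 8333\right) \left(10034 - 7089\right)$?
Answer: $- \frac{9544092064431099}{14211068} + \frac{1581832871853 \sqrt{9373}}{14211068} \approx -6.6082 \cdot 10^{8}$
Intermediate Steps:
$F = -306380151$ ($F = -21 + 7 \left(-6529 - 8333\right) \left(10034 - 7089\right) = -21 + 7 \left(- 14862 \left(10034 - 7089\right)\right) = -21 + 7 \left(\left(-14862\right) 2945\right) = -21 + 7 \left(-43768590\right) = -21 - 306380130 = -306380151$)
$\left(A + \frac{1520 + F}{\sqrt{2079 + 7294} + 3771}\right) \left(-42077 + 47240\right) = \left(-48779 + \frac{1520 - 306380151}{\sqrt{2079 + 7294} + 3771}\right) \left(-42077 + 47240\right) = \left(-48779 - \frac{306378631}{\sqrt{9373} + 3771}\right) 5163 = \left(-48779 - \frac{306378631}{3771 + \sqrt{9373}}\right) 5163 = -251845977 - \frac{1581832871853}{3771 + \sqrt{9373}}$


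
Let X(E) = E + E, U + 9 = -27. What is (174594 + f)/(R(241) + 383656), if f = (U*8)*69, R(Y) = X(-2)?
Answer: 25787/63942 ≈ 0.40329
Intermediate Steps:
U = -36 (U = -9 - 27 = -36)
X(E) = 2*E
R(Y) = -4 (R(Y) = 2*(-2) = -4)
f = -19872 (f = -36*8*69 = -288*69 = -19872)
(174594 + f)/(R(241) + 383656) = (174594 - 19872)/(-4 + 383656) = 154722/383652 = 154722*(1/383652) = 25787/63942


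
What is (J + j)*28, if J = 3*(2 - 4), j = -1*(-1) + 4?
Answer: -28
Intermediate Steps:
j = 5 (j = 1 + 4 = 5)
J = -6 (J = 3*(-2) = -6)
(J + j)*28 = (-6 + 5)*28 = -1*28 = -28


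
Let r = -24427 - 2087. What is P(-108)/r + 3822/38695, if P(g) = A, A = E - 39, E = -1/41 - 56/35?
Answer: 140641574/1402144281 ≈ 0.10030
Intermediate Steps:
r = -26514
E = -333/205 (E = -1*1/41 - 56*1/35 = -1/41 - 8/5 = -333/205 ≈ -1.6244)
A = -8328/205 (A = -333/205 - 39 = -8328/205 ≈ -40.624)
P(g) = -8328/205
P(-108)/r + 3822/38695 = -8328/205/(-26514) + 3822/38695 = -8328/205*(-1/26514) + 3822*(1/38695) = 1388/905895 + 3822/38695 = 140641574/1402144281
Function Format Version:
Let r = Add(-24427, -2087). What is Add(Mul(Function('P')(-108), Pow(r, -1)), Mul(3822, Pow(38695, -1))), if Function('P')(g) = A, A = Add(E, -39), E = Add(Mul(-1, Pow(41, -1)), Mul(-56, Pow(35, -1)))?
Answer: Rational(140641574, 1402144281) ≈ 0.10030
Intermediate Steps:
r = -26514
E = Rational(-333, 205) (E = Add(Mul(-1, Rational(1, 41)), Mul(-56, Rational(1, 35))) = Add(Rational(-1, 41), Rational(-8, 5)) = Rational(-333, 205) ≈ -1.6244)
A = Rational(-8328, 205) (A = Add(Rational(-333, 205), -39) = Rational(-8328, 205) ≈ -40.624)
Function('P')(g) = Rational(-8328, 205)
Add(Mul(Function('P')(-108), Pow(r, -1)), Mul(3822, Pow(38695, -1))) = Add(Mul(Rational(-8328, 205), Pow(-26514, -1)), Mul(3822, Pow(38695, -1))) = Add(Mul(Rational(-8328, 205), Rational(-1, 26514)), Mul(3822, Rational(1, 38695))) = Add(Rational(1388, 905895), Rational(3822, 38695)) = Rational(140641574, 1402144281)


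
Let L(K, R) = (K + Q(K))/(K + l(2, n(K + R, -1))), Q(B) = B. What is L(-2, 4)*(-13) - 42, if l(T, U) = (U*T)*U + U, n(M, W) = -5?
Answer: -1754/43 ≈ -40.791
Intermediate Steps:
l(T, U) = U + T*U**2 (l(T, U) = (T*U)*U + U = T*U**2 + U = U + T*U**2)
L(K, R) = 2*K/(45 + K) (L(K, R) = (K + K)/(K - 5*(1 + 2*(-5))) = (2*K)/(K - 5*(1 - 10)) = (2*K)/(K - 5*(-9)) = (2*K)/(K + 45) = (2*K)/(45 + K) = 2*K/(45 + K))
L(-2, 4)*(-13) - 42 = (2*(-2)/(45 - 2))*(-13) - 42 = (2*(-2)/43)*(-13) - 42 = (2*(-2)*(1/43))*(-13) - 42 = -4/43*(-13) - 42 = 52/43 - 42 = -1754/43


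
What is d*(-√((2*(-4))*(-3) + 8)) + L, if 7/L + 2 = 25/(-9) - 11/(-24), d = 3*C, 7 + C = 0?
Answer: -504/311 + 84*√2 ≈ 117.17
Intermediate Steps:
C = -7 (C = -7 + 0 = -7)
d = -21 (d = 3*(-7) = -21)
L = -504/311 (L = 7/(-2 + (25/(-9) - 11/(-24))) = 7/(-2 + (25*(-⅑) - 11*(-1/24))) = 7/(-2 + (-25/9 + 11/24)) = 7/(-2 - 167/72) = 7/(-311/72) = 7*(-72/311) = -504/311 ≈ -1.6206)
d*(-√((2*(-4))*(-3) + 8)) + L = -(-21)*√((2*(-4))*(-3) + 8) - 504/311 = -(-21)*√(-8*(-3) + 8) - 504/311 = -(-21)*√(24 + 8) - 504/311 = -(-21)*√32 - 504/311 = -(-21)*4*√2 - 504/311 = -(-84)*√2 - 504/311 = 84*√2 - 504/311 = -504/311 + 84*√2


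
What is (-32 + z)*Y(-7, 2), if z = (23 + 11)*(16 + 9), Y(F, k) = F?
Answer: -5726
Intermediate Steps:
z = 850 (z = 34*25 = 850)
(-32 + z)*Y(-7, 2) = (-32 + 850)*(-7) = 818*(-7) = -5726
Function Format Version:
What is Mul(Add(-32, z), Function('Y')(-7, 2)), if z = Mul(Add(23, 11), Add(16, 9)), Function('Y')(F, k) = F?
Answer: -5726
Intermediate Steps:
z = 850 (z = Mul(34, 25) = 850)
Mul(Add(-32, z), Function('Y')(-7, 2)) = Mul(Add(-32, 850), -7) = Mul(818, -7) = -5726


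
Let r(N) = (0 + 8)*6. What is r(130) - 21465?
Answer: -21417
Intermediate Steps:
r(N) = 48 (r(N) = 8*6 = 48)
r(130) - 21465 = 48 - 21465 = -21417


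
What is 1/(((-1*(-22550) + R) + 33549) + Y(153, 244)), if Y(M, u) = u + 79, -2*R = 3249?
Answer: 2/109595 ≈ 1.8249e-5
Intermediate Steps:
R = -3249/2 (R = -1/2*3249 = -3249/2 ≈ -1624.5)
Y(M, u) = 79 + u
1/(((-1*(-22550) + R) + 33549) + Y(153, 244)) = 1/(((-1*(-22550) - 3249/2) + 33549) + (79 + 244)) = 1/(((22550 - 3249/2) + 33549) + 323) = 1/((41851/2 + 33549) + 323) = 1/(108949/2 + 323) = 1/(109595/2) = 2/109595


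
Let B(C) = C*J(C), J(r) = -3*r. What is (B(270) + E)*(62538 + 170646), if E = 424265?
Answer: 47934468960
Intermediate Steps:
B(C) = -3*C² (B(C) = C*(-3*C) = -3*C²)
(B(270) + E)*(62538 + 170646) = (-3*270² + 424265)*(62538 + 170646) = (-3*72900 + 424265)*233184 = (-218700 + 424265)*233184 = 205565*233184 = 47934468960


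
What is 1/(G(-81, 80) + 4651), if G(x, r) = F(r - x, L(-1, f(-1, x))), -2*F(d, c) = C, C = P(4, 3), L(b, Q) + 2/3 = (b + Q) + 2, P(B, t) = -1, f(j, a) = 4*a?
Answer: 2/9303 ≈ 0.00021498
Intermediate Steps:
L(b, Q) = 4/3 + Q + b (L(b, Q) = -2/3 + ((b + Q) + 2) = -2/3 + ((Q + b) + 2) = -2/3 + (2 + Q + b) = 4/3 + Q + b)
C = -1
F(d, c) = 1/2 (F(d, c) = -1/2*(-1) = 1/2)
G(x, r) = 1/2
1/(G(-81, 80) + 4651) = 1/(1/2 + 4651) = 1/(9303/2) = 2/9303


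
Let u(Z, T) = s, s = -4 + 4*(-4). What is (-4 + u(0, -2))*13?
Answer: -312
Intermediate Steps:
s = -20 (s = -4 - 16 = -20)
u(Z, T) = -20
(-4 + u(0, -2))*13 = (-4 - 20)*13 = -24*13 = -312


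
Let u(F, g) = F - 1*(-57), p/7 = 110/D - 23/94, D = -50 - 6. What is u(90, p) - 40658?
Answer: -40511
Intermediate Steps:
D = -56
p = -2907/188 (p = 7*(110/(-56) - 23/94) = 7*(110*(-1/56) - 23*1/94) = 7*(-55/28 - 23/94) = 7*(-2907/1316) = -2907/188 ≈ -15.463)
u(F, g) = 57 + F (u(F, g) = F + 57 = 57 + F)
u(90, p) - 40658 = (57 + 90) - 40658 = 147 - 40658 = -40511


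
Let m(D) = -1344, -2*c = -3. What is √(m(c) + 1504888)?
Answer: 2*√375886 ≈ 1226.2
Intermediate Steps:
c = 3/2 (c = -½*(-3) = 3/2 ≈ 1.5000)
√(m(c) + 1504888) = √(-1344 + 1504888) = √1503544 = 2*√375886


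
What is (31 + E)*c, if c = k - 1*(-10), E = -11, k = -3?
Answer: 140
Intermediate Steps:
c = 7 (c = -3 - 1*(-10) = -3 + 10 = 7)
(31 + E)*c = (31 - 11)*7 = 20*7 = 140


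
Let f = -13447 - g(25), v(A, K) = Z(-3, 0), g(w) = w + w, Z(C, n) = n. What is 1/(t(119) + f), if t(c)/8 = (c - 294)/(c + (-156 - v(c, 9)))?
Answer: -37/497989 ≈ -7.4299e-5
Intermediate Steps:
g(w) = 2*w
v(A, K) = 0
t(c) = 8*(-294 + c)/(-156 + c) (t(c) = 8*((c - 294)/(c + (-156 - 1*0))) = 8*((-294 + c)/(c + (-156 + 0))) = 8*((-294 + c)/(c - 156)) = 8*((-294 + c)/(-156 + c)) = 8*(-294 + c)/(-156 + c))
f = -13497 (f = -13447 - 2*25 = -13447 - 1*50 = -13447 - 50 = -13497)
1/(t(119) + f) = 1/(8*(294 - 1*119)/(156 - 1*119) - 13497) = 1/(8*(294 - 119)/(156 - 119) - 13497) = 1/(8*175/37 - 13497) = 1/(8*(1/37)*175 - 13497) = 1/(1400/37 - 13497) = 1/(-497989/37) = -37/497989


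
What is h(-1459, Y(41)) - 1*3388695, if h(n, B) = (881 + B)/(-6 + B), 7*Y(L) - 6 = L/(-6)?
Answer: -870931612/257 ≈ -3.3888e+6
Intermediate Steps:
Y(L) = 6/7 - L/42 (Y(L) = 6/7 + (L/(-6))/7 = 6/7 + (L*(-1/6))/7 = 6/7 + (-L/6)/7 = 6/7 - L/42)
h(n, B) = (881 + B)/(-6 + B)
h(-1459, Y(41)) - 1*3388695 = (881 + (6/7 - 1/42*41))/(-6 + (6/7 - 1/42*41)) - 1*3388695 = (881 + (6/7 - 41/42))/(-6 + (6/7 - 41/42)) - 3388695 = (881 - 5/42)/(-6 - 5/42) - 3388695 = (36997/42)/(-257/42) - 3388695 = -42/257*36997/42 - 3388695 = -36997/257 - 3388695 = -870931612/257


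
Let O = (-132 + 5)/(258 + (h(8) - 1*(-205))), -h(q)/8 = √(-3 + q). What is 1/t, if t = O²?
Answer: 214689/16129 - 7408*√5/16129 ≈ 12.284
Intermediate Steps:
h(q) = -8*√(-3 + q)
O = -127/(463 - 8*√5) (O = (-132 + 5)/(258 + (-8*√(-3 + 8) - 1*(-205))) = -127/(258 + (-8*√5 + 205)) = -127/(258 + (205 - 8*√5)) = -127/(463 - 8*√5) ≈ -0.28532)
t = (-58801/214049 - 1016*√5/214049)² ≈ 0.081409
1/t = 1/(16129/(463 - 8*√5)²) = (463 - 8*√5)²/16129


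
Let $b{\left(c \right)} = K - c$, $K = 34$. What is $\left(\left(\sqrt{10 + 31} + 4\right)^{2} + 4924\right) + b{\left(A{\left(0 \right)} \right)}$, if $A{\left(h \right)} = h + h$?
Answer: $5015 + 8 \sqrt{41} \approx 5066.2$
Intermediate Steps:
$A{\left(h \right)} = 2 h$
$b{\left(c \right)} = 34 - c$
$\left(\left(\sqrt{10 + 31} + 4\right)^{2} + 4924\right) + b{\left(A{\left(0 \right)} \right)} = \left(\left(\sqrt{10 + 31} + 4\right)^{2} + 4924\right) + \left(34 - 2 \cdot 0\right) = \left(\left(\sqrt{41} + 4\right)^{2} + 4924\right) + \left(34 - 0\right) = \left(\left(4 + \sqrt{41}\right)^{2} + 4924\right) + \left(34 + 0\right) = \left(4924 + \left(4 + \sqrt{41}\right)^{2}\right) + 34 = 4958 + \left(4 + \sqrt{41}\right)^{2}$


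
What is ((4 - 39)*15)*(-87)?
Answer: 45675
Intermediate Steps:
((4 - 39)*15)*(-87) = -35*15*(-87) = -525*(-87) = 45675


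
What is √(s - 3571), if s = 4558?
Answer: √987 ≈ 31.417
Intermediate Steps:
√(s - 3571) = √(4558 - 3571) = √987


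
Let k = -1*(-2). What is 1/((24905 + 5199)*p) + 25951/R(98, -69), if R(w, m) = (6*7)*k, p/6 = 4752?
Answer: 1856199875911/6008276736 ≈ 308.94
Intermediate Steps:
k = 2
p = 28512 (p = 6*4752 = 28512)
R(w, m) = 84 (R(w, m) = (6*7)*2 = 42*2 = 84)
1/((24905 + 5199)*p) + 25951/R(98, -69) = 1/((24905 + 5199)*28512) + 25951/84 = (1/28512)/30104 + 25951*(1/84) = (1/30104)*(1/28512) + 25951/84 = 1/858325248 + 25951/84 = 1856199875911/6008276736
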